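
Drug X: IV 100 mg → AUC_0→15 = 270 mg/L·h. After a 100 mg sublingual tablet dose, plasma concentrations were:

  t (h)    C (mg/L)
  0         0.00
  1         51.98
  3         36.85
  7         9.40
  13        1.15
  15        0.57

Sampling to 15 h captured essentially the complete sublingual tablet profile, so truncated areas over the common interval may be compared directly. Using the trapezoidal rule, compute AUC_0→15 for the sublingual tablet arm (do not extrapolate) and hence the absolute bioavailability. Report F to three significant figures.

F = 0.891

Trapezoidal AUC_0→15 (sublingual tablet):
  [0→1]: (0.00+51.98)/2 × 1 = 25.99
  [1→3]: (51.98+36.85)/2 × 2 = 88.83
  [3→7]: (36.85+9.40)/2 × 4 = 92.5
  [7→13]: (9.40+1.15)/2 × 6 = 31.65
  [13→15]: (1.15+0.57)/2 × 2 = 1.72
  Sum = 240.69 mg/L·h
F = (AUC_ev/D_ev)/(AUC_iv/D_iv) = (240.69/100)/(270/100) = 2.4069/2.7 = 0.8914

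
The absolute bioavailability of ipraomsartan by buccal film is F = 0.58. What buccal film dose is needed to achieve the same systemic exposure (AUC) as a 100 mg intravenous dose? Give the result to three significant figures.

For equal systemic exposure: F × D_ev = D_iv
D_ev = D_iv / F = 100 / 0.58 = 172.414 mg

D_buccal = 172 mg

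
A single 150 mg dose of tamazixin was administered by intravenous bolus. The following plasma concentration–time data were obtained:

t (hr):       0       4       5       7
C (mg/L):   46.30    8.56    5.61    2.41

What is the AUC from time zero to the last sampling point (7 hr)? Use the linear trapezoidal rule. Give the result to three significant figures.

AUC = 125 mg/L·hr

Trapezoidal AUC_0→7:
  [0→4]: (46.30+8.56)/2 × 4 = 109.72
  [4→5]: (8.56+5.61)/2 × 1 = 7.085
  [5→7]: (5.61+2.41)/2 × 2 = 8.02
  Sum = 124.825 mg/L·hr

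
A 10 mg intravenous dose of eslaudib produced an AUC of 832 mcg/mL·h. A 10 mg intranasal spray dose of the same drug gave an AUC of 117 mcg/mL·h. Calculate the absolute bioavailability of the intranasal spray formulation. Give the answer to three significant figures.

F = 0.141

F = (AUC_ev / D_ev) / (AUC_iv / D_iv)
  = (117/10) / (832/10)
  = 11.7 / 83.2 = 0.1406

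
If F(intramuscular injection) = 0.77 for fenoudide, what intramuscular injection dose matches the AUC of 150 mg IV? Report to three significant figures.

D_intramuscular = 195 mg

For equal systemic exposure: F × D_ev = D_iv
D_ev = D_iv / F = 150 / 0.77 = 194.805 mg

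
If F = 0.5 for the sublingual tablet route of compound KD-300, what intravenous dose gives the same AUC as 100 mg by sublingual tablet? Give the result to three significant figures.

D_iv = 50.0 mg

Systemic exposure from an extravascular dose = F × D_ev, so the equivalent IV dose is F × D_ev.
D_iv = F × D_ev = 0.5 × 100 = 50 mg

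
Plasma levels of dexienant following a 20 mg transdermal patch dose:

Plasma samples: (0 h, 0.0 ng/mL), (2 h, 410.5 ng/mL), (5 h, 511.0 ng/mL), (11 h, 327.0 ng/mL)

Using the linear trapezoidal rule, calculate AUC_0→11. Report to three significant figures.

AUC = 4310 ng/mL·h

Trapezoidal AUC_0→11:
  [0→2]: (0.0+410.5)/2 × 2 = 410.5
  [2→5]: (410.5+511.0)/2 × 3 = 1382.25
  [5→11]: (511.0+327.0)/2 × 6 = 2514.0
  Sum = 4306.75 ng/mL·h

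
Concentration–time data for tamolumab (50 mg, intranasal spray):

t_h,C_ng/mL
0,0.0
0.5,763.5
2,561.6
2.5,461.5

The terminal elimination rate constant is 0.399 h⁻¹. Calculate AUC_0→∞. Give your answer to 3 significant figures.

Trapezoidal AUC_0→2.5:
  [0→0.5]: (0.0+763.5)/2 × 0.5 = 190.875
  [0.5→2]: (763.5+561.6)/2 × 1.5 = 993.825
  [2→2.5]: (561.6+461.5)/2 × 0.5 = 255.775
  Sum = 1440.475 ng/mL·h
Extrapolated tail: C_last / k_e = 461.5 / 0.399 = 1156.642
AUC_0→∞ = 1440.475 + 1156.642 = 2597.117 ng/mL·h

AUC = 2600 ng/mL·h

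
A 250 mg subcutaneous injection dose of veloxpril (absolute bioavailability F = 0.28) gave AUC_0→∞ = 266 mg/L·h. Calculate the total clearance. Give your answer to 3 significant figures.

CL = 0.263 L/h

CL = F × Dose / AUC_0→∞
   = 0.28 × 250 / 266 = 0.263158 L/h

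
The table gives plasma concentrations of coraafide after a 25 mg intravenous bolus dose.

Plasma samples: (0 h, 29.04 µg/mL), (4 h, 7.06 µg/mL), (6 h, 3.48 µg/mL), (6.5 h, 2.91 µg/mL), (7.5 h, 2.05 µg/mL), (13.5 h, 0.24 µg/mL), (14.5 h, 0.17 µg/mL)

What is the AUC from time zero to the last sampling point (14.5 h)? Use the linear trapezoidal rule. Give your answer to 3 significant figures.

Trapezoidal AUC_0→14.5:
  [0→4]: (29.04+7.06)/2 × 4 = 72.2
  [4→6]: (7.06+3.48)/2 × 2 = 10.54
  [6→6.5]: (3.48+2.91)/2 × 0.5 = 1.5975
  [6.5→7.5]: (2.91+2.05)/2 × 1 = 2.48
  [7.5→13.5]: (2.05+0.24)/2 × 6 = 6.87
  [13.5→14.5]: (0.24+0.17)/2 × 1 = 0.205
  Sum = 93.8925 µg/mL·h

AUC = 93.9 µg/mL·h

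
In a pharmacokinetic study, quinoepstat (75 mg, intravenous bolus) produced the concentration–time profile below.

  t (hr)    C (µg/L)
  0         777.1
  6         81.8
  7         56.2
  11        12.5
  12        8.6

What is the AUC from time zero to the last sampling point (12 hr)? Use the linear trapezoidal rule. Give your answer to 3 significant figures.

AUC = 2790 µg/L·hr

Trapezoidal AUC_0→12:
  [0→6]: (777.1+81.8)/2 × 6 = 2576.7
  [6→7]: (81.8+56.2)/2 × 1 = 69.0
  [7→11]: (56.2+12.5)/2 × 4 = 137.4
  [11→12]: (12.5+8.6)/2 × 1 = 10.55
  Sum = 2793.65 µg/L·hr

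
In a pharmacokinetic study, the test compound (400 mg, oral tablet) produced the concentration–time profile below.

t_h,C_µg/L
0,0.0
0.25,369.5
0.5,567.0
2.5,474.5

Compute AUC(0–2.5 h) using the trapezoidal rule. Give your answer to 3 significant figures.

AUC = 1200 µg/L·h

Trapezoidal AUC_0→2.5:
  [0→0.25]: (0.0+369.5)/2 × 0.25 = 46.1875
  [0.25→0.5]: (369.5+567.0)/2 × 0.25 = 117.0625
  [0.5→2.5]: (567.0+474.5)/2 × 2 = 1041.5
  Sum = 1204.75 µg/L·h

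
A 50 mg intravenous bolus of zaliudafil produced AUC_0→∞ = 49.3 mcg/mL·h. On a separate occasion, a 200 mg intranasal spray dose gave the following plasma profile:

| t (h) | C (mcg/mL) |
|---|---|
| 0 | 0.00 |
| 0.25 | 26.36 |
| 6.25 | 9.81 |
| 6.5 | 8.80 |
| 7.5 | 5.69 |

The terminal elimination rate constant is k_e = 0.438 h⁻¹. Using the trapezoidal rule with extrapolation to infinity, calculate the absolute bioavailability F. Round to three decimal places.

Trapezoidal AUC_0→7.5 (intranasal spray):
  [0→0.25]: (0.00+26.36)/2 × 0.25 = 3.295
  [0.25→6.25]: (26.36+9.81)/2 × 6 = 108.51
  [6.25→6.5]: (9.81+8.80)/2 × 0.25 = 2.32625
  [6.5→7.5]: (8.80+5.69)/2 × 1 = 7.245
  Sum = 121.37625 mcg/mL·h
Tail: C_last/k_e = 5.69/0.438 = 12.991
AUC_0→∞ (intranasal spray) = 121.37625 + 12.991 = 134.36725 mcg/mL·h
F = (AUC_ev/D_ev)/(AUC_iv/D_iv) = (134.36725/200)/(49.3/50) = 0.67183625/0.986 = 0.6814

F = 0.681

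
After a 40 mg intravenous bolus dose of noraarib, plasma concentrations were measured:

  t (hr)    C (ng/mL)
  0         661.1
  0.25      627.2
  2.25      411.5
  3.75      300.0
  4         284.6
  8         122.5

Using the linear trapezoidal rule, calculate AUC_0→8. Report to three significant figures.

AUC = 2620 ng/mL·hr

Trapezoidal AUC_0→8:
  [0→0.25]: (661.1+627.2)/2 × 0.25 = 161.0375
  [0.25→2.25]: (627.2+411.5)/2 × 2 = 1038.7
  [2.25→3.75]: (411.5+300.0)/2 × 1.5 = 533.625
  [3.75→4]: (300.0+284.6)/2 × 0.25 = 73.075
  [4→8]: (284.6+122.5)/2 × 4 = 814.2
  Sum = 2620.6375 ng/mL·hr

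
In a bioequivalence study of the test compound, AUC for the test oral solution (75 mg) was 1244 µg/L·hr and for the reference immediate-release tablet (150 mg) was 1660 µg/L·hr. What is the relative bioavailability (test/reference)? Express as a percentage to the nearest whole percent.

F_rel = 150%

F_rel = (AUC_test/D_test) / (AUC_ref/D_ref)
      = (1244/75) / (1660/150)
      = 16.5867 / 11.0667 = 1.4988 = 149.88%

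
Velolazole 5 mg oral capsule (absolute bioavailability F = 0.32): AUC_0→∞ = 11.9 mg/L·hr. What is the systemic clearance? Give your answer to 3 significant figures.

CL = 0.134 L/hr

CL = F × Dose / AUC_0→∞
   = 0.32 × 5 / 11.9 = 0.134454 L/hr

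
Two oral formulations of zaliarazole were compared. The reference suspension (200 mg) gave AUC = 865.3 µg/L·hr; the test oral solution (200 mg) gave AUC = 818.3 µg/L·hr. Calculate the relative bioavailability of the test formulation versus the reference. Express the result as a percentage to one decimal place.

F_rel = (AUC_test/D_test) / (AUC_ref/D_ref)
      = (818.3/200) / (865.3/200)
      = 4.0915 / 4.3265 = 0.9457 = 94.57%

F_rel = 94.6%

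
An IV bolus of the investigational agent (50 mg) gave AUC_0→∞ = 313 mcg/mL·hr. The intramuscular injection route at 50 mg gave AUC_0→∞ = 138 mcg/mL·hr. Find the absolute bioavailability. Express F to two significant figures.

F = 0.44

F = (AUC_ev / D_ev) / (AUC_iv / D_iv)
  = (138/50) / (313/50)
  = 2.76 / 6.26 = 0.4409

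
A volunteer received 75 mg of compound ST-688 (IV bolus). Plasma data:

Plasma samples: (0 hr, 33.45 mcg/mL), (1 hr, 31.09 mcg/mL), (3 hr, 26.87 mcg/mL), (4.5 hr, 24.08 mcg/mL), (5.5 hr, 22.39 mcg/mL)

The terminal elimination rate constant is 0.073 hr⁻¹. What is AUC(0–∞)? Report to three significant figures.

Trapezoidal AUC_0→5.5:
  [0→1]: (33.45+31.09)/2 × 1 = 32.27
  [1→3]: (31.09+26.87)/2 × 2 = 57.96
  [3→4.5]: (26.87+24.08)/2 × 1.5 = 38.2125
  [4.5→5.5]: (24.08+22.39)/2 × 1 = 23.235
  Sum = 151.6775 mcg/mL·hr
Extrapolated tail: C_last / k_e = 22.39 / 0.073 = 306.712
AUC_0→∞ = 151.6775 + 306.712 = 458.3895 mcg/mL·hr

AUC = 458 mcg/mL·hr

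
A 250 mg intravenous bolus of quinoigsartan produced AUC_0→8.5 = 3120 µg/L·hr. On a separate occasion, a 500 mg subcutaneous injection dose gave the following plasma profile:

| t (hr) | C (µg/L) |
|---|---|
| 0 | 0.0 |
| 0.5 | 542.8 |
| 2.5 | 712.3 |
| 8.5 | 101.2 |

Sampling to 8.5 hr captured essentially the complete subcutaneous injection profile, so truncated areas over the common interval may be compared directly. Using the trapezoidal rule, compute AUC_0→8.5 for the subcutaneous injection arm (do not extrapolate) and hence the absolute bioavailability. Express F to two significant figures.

Trapezoidal AUC_0→8.5 (subcutaneous injection):
  [0→0.5]: (0.0+542.8)/2 × 0.5 = 135.7
  [0.5→2.5]: (542.8+712.3)/2 × 2 = 1255.1
  [2.5→8.5]: (712.3+101.2)/2 × 6 = 2440.5
  Sum = 3831.3 µg/L·hr
F = (AUC_ev/D_ev)/(AUC_iv/D_iv) = (3831.3/500)/(3120/250) = 7.6626/12.48 = 0.6140

F = 0.61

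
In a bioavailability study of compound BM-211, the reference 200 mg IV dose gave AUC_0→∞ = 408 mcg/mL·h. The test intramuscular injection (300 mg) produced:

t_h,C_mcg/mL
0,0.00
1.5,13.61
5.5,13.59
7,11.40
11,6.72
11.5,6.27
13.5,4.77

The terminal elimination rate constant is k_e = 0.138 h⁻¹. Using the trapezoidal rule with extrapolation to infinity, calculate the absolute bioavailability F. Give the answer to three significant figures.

Trapezoidal AUC_0→13.5 (intramuscular injection):
  [0→1.5]: (0.00+13.61)/2 × 1.5 = 10.2075
  [1.5→5.5]: (13.61+13.59)/2 × 4 = 54.4
  [5.5→7]: (13.59+11.40)/2 × 1.5 = 18.7425
  [7→11]: (11.40+6.72)/2 × 4 = 36.24
  [11→11.5]: (6.72+6.27)/2 × 0.5 = 3.2475
  [11.5→13.5]: (6.27+4.77)/2 × 2 = 11.04
  Sum = 133.8775 mcg/mL·h
Tail: C_last/k_e = 4.77/0.138 = 34.565
AUC_0→∞ (intramuscular injection) = 133.8775 + 34.565 = 168.4425 mcg/mL·h
F = (AUC_ev/D_ev)/(AUC_iv/D_iv) = (168.4425/300)/(408/200) = 0.561475/2.04 = 0.2752

F = 0.275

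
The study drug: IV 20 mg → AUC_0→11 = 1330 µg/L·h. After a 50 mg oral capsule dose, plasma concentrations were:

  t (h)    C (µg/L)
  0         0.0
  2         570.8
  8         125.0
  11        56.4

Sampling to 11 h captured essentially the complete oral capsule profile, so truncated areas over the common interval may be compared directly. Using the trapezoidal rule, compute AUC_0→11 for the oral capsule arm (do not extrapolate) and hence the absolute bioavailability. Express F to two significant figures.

Trapezoidal AUC_0→11 (oral capsule):
  [0→2]: (0.0+570.8)/2 × 2 = 570.8
  [2→8]: (570.8+125.0)/2 × 6 = 2087.4
  [8→11]: (125.0+56.4)/2 × 3 = 272.1
  Sum = 2930.3 µg/L·h
F = (AUC_ev/D_ev)/(AUC_iv/D_iv) = (2930.3/50)/(1330/20) = 58.606/66.5 = 0.8813

F = 0.88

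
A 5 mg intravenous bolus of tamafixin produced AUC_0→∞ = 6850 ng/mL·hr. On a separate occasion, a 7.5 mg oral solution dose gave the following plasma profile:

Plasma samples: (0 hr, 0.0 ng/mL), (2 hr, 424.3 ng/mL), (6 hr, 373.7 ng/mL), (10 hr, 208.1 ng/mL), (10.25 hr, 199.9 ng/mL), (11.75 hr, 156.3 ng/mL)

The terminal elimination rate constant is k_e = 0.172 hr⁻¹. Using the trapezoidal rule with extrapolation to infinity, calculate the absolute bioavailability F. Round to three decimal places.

Trapezoidal AUC_0→11.75 (oral solution):
  [0→2]: (0.0+424.3)/2 × 2 = 424.3
  [2→6]: (424.3+373.7)/2 × 4 = 1596.0
  [6→10]: (373.7+208.1)/2 × 4 = 1163.6
  [10→10.25]: (208.1+199.9)/2 × 0.25 = 51.0
  [10.25→11.75]: (199.9+156.3)/2 × 1.5 = 267.15
  Sum = 3502.05 ng/mL·hr
Tail: C_last/k_e = 156.3/0.172 = 908.721
AUC_0→∞ (oral solution) = 3502.05 + 908.721 = 4410.771 ng/mL·hr
F = (AUC_ev/D_ev)/(AUC_iv/D_iv) = (4410.771/7.5)/(6850/5) = 588.1028/1370 = 0.4293

F = 0.429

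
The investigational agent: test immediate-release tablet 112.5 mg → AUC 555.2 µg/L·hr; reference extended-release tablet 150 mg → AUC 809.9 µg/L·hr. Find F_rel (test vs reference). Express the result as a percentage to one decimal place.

F_rel = (AUC_test/D_test) / (AUC_ref/D_ref)
      = (555.2/112.5) / (809.9/150)
      = 4.93511 / 5.39933 = 0.9140 = 91.40%

F_rel = 91.4%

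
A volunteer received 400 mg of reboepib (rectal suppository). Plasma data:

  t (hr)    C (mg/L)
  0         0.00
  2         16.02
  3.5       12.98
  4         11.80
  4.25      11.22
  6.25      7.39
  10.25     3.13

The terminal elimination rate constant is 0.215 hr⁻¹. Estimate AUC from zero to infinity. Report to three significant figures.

Trapezoidal AUC_0→10.25:
  [0→2]: (0.00+16.02)/2 × 2 = 16.02
  [2→3.5]: (16.02+12.98)/2 × 1.5 = 21.75
  [3.5→4]: (12.98+11.80)/2 × 0.5 = 6.195
  [4→4.25]: (11.80+11.22)/2 × 0.25 = 2.8775
  [4.25→6.25]: (11.22+7.39)/2 × 2 = 18.61
  [6.25→10.25]: (7.39+3.13)/2 × 4 = 21.04
  Sum = 86.4925 mg/L·hr
Extrapolated tail: C_last / k_e = 3.13 / 0.215 = 14.558
AUC_0→∞ = 86.4925 + 14.558 = 101.0505 mg/L·hr

AUC = 101 mg/L·hr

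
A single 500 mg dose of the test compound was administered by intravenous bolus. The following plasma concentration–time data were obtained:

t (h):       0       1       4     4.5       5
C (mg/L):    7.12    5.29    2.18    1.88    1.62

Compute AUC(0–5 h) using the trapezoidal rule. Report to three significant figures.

Trapezoidal AUC_0→5:
  [0→1]: (7.12+5.29)/2 × 1 = 6.205
  [1→4]: (5.29+2.18)/2 × 3 = 11.205
  [4→4.5]: (2.18+1.88)/2 × 0.5 = 1.015
  [4.5→5]: (1.88+1.62)/2 × 0.5 = 0.875
  Sum = 19.3 mg/L·h

AUC = 19.3 mg/L·h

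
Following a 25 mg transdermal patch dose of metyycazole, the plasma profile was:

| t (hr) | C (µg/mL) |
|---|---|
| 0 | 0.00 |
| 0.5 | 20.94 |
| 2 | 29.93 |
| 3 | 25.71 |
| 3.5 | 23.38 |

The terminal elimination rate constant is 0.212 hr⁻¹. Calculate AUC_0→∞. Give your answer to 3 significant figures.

Trapezoidal AUC_0→3.5:
  [0→0.5]: (0.00+20.94)/2 × 0.5 = 5.235
  [0.5→2]: (20.94+29.93)/2 × 1.5 = 38.1525
  [2→3]: (29.93+25.71)/2 × 1 = 27.82
  [3→3.5]: (25.71+23.38)/2 × 0.5 = 12.2725
  Sum = 83.48 µg/mL·hr
Extrapolated tail: C_last / k_e = 23.38 / 0.212 = 110.283
AUC_0→∞ = 83.48 + 110.283 = 193.763 µg/mL·hr

AUC = 194 µg/mL·hr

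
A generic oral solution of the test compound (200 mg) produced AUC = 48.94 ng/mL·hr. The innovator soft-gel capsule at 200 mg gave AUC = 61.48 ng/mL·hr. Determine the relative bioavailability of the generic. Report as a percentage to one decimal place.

F_rel = (AUC_test/D_test) / (AUC_ref/D_ref)
      = (48.94/200) / (61.48/200)
      = 0.2447 / 0.3074 = 0.7960 = 79.60%

F_rel = 79.6%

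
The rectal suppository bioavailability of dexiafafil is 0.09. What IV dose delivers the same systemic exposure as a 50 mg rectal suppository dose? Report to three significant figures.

D_iv = 4.50 mg

Systemic exposure from an extravascular dose = F × D_ev, so the equivalent IV dose is F × D_ev.
D_iv = F × D_ev = 0.09 × 50 = 4.5 mg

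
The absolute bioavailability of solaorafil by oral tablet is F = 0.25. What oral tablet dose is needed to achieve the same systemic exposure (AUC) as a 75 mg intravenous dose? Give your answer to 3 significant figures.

D_oral = 300 mg

For equal systemic exposure: F × D_ev = D_iv
D_ev = D_iv / F = 75 / 0.25 = 300 mg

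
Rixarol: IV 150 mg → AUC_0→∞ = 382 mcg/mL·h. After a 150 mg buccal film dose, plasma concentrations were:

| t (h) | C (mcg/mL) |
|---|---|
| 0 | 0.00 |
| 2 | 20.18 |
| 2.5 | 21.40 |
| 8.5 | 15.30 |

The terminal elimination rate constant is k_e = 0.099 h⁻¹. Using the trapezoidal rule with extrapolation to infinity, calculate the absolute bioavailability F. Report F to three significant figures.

F = 0.773

Trapezoidal AUC_0→8.5 (buccal film):
  [0→2]: (0.00+20.18)/2 × 2 = 20.18
  [2→2.5]: (20.18+21.40)/2 × 0.5 = 10.395
  [2.5→8.5]: (21.40+15.30)/2 × 6 = 110.1
  Sum = 140.675 mcg/mL·h
Tail: C_last/k_e = 15.30/0.099 = 154.545
AUC_0→∞ (buccal film) = 140.675 + 154.545 = 295.22 mcg/mL·h
F = (AUC_ev/D_ev)/(AUC_iv/D_iv) = (295.22/150)/(382/150) = 1.96813/2.54667 = 0.7728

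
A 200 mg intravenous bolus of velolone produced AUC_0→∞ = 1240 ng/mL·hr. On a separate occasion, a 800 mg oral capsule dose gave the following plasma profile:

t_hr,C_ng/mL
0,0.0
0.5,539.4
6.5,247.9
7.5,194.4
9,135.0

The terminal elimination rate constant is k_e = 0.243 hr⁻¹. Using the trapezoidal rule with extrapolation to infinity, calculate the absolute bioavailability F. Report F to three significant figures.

Trapezoidal AUC_0→9 (oral capsule):
  [0→0.5]: (0.0+539.4)/2 × 0.5 = 134.85
  [0.5→6.5]: (539.4+247.9)/2 × 6 = 2361.9
  [6.5→7.5]: (247.9+194.4)/2 × 1 = 221.15
  [7.5→9]: (194.4+135.0)/2 × 1.5 = 247.05
  Sum = 2964.95 ng/mL·hr
Tail: C_last/k_e = 135.0/0.243 = 555.556
AUC_0→∞ (oral capsule) = 2964.95 + 555.556 = 3520.506 ng/mL·hr
F = (AUC_ev/D_ev)/(AUC_iv/D_iv) = (3520.506/800)/(1240/200) = 4.4006325/6.2 = 0.7098

F = 0.710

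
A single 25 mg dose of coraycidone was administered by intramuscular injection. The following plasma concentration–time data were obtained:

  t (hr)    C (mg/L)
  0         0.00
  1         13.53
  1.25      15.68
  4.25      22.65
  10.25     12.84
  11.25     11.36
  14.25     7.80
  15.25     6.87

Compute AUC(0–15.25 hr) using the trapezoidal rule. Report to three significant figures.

AUC = 223 mg/L·hr

Trapezoidal AUC_0→15.25:
  [0→1]: (0.00+13.53)/2 × 1 = 6.765
  [1→1.25]: (13.53+15.68)/2 × 0.25 = 3.65125
  [1.25→4.25]: (15.68+22.65)/2 × 3 = 57.495
  [4.25→10.25]: (22.65+12.84)/2 × 6 = 106.47
  [10.25→11.25]: (12.84+11.36)/2 × 1 = 12.1
  [11.25→14.25]: (11.36+7.80)/2 × 3 = 28.74
  [14.25→15.25]: (7.80+6.87)/2 × 1 = 7.335
  Sum = 222.55625 mg/L·hr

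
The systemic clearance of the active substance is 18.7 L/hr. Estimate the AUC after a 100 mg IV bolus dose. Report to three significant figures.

AUC_0→∞ = Dose_iv / CL
        = 100 / 18.7 = 5.34759 mg/L·hr

AUC = 5.35 mg/L·hr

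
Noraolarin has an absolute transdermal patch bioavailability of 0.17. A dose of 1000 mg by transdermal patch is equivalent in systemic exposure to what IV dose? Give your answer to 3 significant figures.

Systemic exposure from an extravascular dose = F × D_ev, so the equivalent IV dose is F × D_ev.
D_iv = F × D_ev = 0.17 × 1000 = 170 mg

D_iv = 170 mg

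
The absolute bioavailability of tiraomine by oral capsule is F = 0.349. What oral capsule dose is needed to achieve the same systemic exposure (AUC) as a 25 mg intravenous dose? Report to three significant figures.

D_oral = 71.6 mg

For equal systemic exposure: F × D_ev = D_iv
D_ev = D_iv / F = 25 / 0.349 = 71.6332 mg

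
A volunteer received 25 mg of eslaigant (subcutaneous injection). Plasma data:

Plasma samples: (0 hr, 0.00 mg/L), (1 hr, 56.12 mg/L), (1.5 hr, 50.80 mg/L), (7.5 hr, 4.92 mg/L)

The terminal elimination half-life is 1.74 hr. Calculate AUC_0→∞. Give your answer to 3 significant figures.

AUC = 234 mg/L·hr

Trapezoidal AUC_0→7.5:
  [0→1]: (0.00+56.12)/2 × 1 = 28.06
  [1→1.5]: (56.12+50.80)/2 × 0.5 = 26.73
  [1.5→7.5]: (50.80+4.92)/2 × 6 = 167.16
  Sum = 221.95 mg/L·hr
k_e = ln2 / t½ = 0.693147 / 1.74 = 0.3984 hr^-1
Extrapolated tail: C_last / k_e = 4.92 / 0.3984 = 12.349
AUC_0→∞ = 221.95 + 12.349 = 234.299 mg/L·hr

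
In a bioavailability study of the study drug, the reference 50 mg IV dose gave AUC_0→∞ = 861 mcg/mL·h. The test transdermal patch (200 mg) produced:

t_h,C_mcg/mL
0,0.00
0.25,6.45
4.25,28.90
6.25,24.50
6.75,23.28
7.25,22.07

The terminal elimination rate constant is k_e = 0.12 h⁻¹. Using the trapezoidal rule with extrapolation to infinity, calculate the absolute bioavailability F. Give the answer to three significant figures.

F = 0.0964

Trapezoidal AUC_0→7.25 (transdermal patch):
  [0→0.25]: (0.00+6.45)/2 × 0.25 = 0.80625
  [0.25→4.25]: (6.45+28.90)/2 × 4 = 70.7
  [4.25→6.25]: (28.90+24.50)/2 × 2 = 53.4
  [6.25→6.75]: (24.50+23.28)/2 × 0.5 = 11.945
  [6.75→7.25]: (23.28+22.07)/2 × 0.5 = 11.3375
  Sum = 148.18875 mcg/mL·h
Tail: C_last/k_e = 22.07/0.12 = 183.917
AUC_0→∞ (transdermal patch) = 148.18875 + 183.917 = 332.10575 mcg/mL·h
F = (AUC_ev/D_ev)/(AUC_iv/D_iv) = (332.10575/200)/(861/50) = 1.66053/17.22 = 0.0964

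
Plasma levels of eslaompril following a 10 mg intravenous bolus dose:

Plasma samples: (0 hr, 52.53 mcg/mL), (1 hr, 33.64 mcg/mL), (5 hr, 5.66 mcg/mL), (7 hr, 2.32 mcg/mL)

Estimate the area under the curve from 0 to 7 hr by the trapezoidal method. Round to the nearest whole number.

AUC = 130 mcg/mL·hr

Trapezoidal AUC_0→7:
  [0→1]: (52.53+33.64)/2 × 1 = 43.085
  [1→5]: (33.64+5.66)/2 × 4 = 78.6
  [5→7]: (5.66+2.32)/2 × 2 = 7.98
  Sum = 129.665 mcg/mL·hr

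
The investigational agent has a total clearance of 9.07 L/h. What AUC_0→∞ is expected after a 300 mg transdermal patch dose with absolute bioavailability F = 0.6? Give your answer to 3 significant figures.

AUC_0→∞ = F × Dose / CL
        = 0.6 × 300 / 9.07 = 19.8456 mg/L·h

AUC = 19.8 mg/L·h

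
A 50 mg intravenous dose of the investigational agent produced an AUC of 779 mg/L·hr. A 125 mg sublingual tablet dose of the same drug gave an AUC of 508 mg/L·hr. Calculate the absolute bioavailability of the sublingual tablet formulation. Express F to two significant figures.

F = 0.26

F = (AUC_ev / D_ev) / (AUC_iv / D_iv)
  = (508/125) / (779/50)
  = 4.064 / 15.58 = 0.2608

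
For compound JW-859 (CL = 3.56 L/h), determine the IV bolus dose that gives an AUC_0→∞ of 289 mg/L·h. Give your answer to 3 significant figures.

Dose_iv = CL × AUC_0→∞
     = 3.56 × 289 = 1028.84 mg

Dose = 1030 mg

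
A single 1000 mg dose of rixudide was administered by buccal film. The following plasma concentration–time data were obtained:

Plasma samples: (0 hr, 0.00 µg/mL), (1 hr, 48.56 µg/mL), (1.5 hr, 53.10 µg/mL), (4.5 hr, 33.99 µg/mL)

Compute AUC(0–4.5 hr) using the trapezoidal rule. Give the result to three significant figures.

AUC = 180 µg/mL·hr

Trapezoidal AUC_0→4.5:
  [0→1]: (0.00+48.56)/2 × 1 = 24.28
  [1→1.5]: (48.56+53.10)/2 × 0.5 = 25.415
  [1.5→4.5]: (53.10+33.99)/2 × 3 = 130.635
  Sum = 180.33 µg/mL·hr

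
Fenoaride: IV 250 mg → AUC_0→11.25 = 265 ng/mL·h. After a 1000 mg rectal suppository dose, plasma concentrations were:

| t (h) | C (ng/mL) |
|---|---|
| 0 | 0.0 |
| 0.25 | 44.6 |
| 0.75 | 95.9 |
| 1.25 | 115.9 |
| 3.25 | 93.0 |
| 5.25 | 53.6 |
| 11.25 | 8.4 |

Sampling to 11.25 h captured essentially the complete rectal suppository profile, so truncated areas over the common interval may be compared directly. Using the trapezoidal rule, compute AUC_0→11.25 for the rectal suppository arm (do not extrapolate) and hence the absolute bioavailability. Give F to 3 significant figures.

F = 0.599

Trapezoidal AUC_0→11.25 (rectal suppository):
  [0→0.25]: (0.0+44.6)/2 × 0.25 = 5.575
  [0.25→0.75]: (44.6+95.9)/2 × 0.5 = 35.125
  [0.75→1.25]: (95.9+115.9)/2 × 0.5 = 52.95
  [1.25→3.25]: (115.9+93.0)/2 × 2 = 208.9
  [3.25→5.25]: (93.0+53.6)/2 × 2 = 146.6
  [5.25→11.25]: (53.6+8.4)/2 × 6 = 186.0
  Sum = 635.15 ng/mL·h
F = (AUC_ev/D_ev)/(AUC_iv/D_iv) = (635.15/1000)/(265/250) = 0.63515/1.06 = 0.5992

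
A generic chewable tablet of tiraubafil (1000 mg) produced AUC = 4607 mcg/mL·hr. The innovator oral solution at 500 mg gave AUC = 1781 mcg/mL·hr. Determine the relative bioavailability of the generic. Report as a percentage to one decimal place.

F_rel = 129.3%

F_rel = (AUC_test/D_test) / (AUC_ref/D_ref)
      = (4607/1000) / (1781/500)
      = 4.607 / 3.562 = 1.2934 = 129.34%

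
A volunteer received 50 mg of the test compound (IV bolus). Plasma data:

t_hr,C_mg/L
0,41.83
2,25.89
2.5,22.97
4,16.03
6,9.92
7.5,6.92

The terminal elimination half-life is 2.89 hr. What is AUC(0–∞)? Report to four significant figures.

Trapezoidal AUC_0→7.5:
  [0→2]: (41.83+25.89)/2 × 2 = 67.72
  [2→2.5]: (25.89+22.97)/2 × 0.5 = 12.215
  [2.5→4]: (22.97+16.03)/2 × 1.5 = 29.25
  [4→6]: (16.03+9.92)/2 × 2 = 25.95
  [6→7.5]: (9.92+6.92)/2 × 1.5 = 12.63
  Sum = 147.765 mg/L·hr
k_e = ln2 / t½ = 0.693147 / 2.89 = 0.2398 hr^-1
Extrapolated tail: C_last / k_e = 6.92 / 0.2398 = 28.857
AUC_0→∞ = 147.765 + 28.857 = 176.622 mg/L·hr

AUC = 176.6 mg/L·hr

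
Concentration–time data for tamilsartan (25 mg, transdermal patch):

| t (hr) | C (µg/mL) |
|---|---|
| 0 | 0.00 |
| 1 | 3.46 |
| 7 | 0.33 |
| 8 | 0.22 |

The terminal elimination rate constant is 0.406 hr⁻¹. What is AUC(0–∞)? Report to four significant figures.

AUC = 13.92 µg/mL·hr

Trapezoidal AUC_0→8:
  [0→1]: (0.00+3.46)/2 × 1 = 1.73
  [1→7]: (3.46+0.33)/2 × 6 = 11.37
  [7→8]: (0.33+0.22)/2 × 1 = 0.275
  Sum = 13.375 µg/mL·hr
Extrapolated tail: C_last / k_e = 0.22 / 0.406 = 0.542
AUC_0→∞ = 13.375 + 0.542 = 13.917 µg/mL·hr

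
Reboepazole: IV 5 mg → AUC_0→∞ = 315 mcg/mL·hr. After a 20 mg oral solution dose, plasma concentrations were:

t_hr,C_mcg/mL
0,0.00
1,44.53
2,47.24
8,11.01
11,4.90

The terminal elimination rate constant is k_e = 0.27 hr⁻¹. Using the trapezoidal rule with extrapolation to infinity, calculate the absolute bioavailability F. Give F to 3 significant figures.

Trapezoidal AUC_0→11 (oral solution):
  [0→1]: (0.00+44.53)/2 × 1 = 22.265
  [1→2]: (44.53+47.24)/2 × 1 = 45.885
  [2→8]: (47.24+11.01)/2 × 6 = 174.75
  [8→11]: (11.01+4.90)/2 × 3 = 23.865
  Sum = 266.765 mcg/mL·hr
Tail: C_last/k_e = 4.90/0.27 = 18.148
AUC_0→∞ (oral solution) = 266.765 + 18.148 = 284.913 mcg/mL·hr
F = (AUC_ev/D_ev)/(AUC_iv/D_iv) = (284.913/20)/(315/5) = 14.24565/63 = 0.2261

F = 0.226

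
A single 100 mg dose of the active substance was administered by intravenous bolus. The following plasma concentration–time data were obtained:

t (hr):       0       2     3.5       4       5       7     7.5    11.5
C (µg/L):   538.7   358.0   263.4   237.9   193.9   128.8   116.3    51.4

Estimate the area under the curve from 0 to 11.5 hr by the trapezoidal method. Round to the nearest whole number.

AUC = 2423 µg/L·hr

Trapezoidal AUC_0→11.5:
  [0→2]: (538.7+358.0)/2 × 2 = 896.7
  [2→3.5]: (358.0+263.4)/2 × 1.5 = 466.05
  [3.5→4]: (263.4+237.9)/2 × 0.5 = 125.325
  [4→5]: (237.9+193.9)/2 × 1 = 215.9
  [5→7]: (193.9+128.8)/2 × 2 = 322.7
  [7→7.5]: (128.8+116.3)/2 × 0.5 = 61.275
  [7.5→11.5]: (116.3+51.4)/2 × 4 = 335.4
  Sum = 2423.35 µg/L·hr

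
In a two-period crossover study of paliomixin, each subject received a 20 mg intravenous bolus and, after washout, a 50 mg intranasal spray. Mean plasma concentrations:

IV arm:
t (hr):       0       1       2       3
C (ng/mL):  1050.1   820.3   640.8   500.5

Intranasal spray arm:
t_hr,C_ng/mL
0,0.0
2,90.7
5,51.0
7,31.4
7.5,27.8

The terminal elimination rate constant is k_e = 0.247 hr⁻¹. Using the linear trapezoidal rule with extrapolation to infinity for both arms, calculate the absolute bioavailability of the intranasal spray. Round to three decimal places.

Trapezoidal AUC_0→3 (IV):
  [0→1]: (1050.1+820.3)/2 × 1 = 935.2
  [1→2]: (820.3+640.8)/2 × 1 = 730.55
  [2→3]: (640.8+500.5)/2 × 1 = 570.65
  Sum = 2236.4 ng/mL·hr
IV tail: 500.5/0.247 = 2026.316; AUC_iv,0→∞ = 2236.4 + 2026.316 = 4262.716 ng/mL·hr
Trapezoidal AUC_0→7.5 (intranasal spray):
  [0→2]: (0.0+90.7)/2 × 2 = 90.7
  [2→5]: (90.7+51.0)/2 × 3 = 212.55
  [5→7]: (51.0+31.4)/2 × 2 = 82.4
  [7→7.5]: (31.4+27.8)/2 × 0.5 = 14.8
  Sum = 400.45 ng/mL·hr
intranasal spray tail: 27.8/0.247 = 112.551; AUC_ev,0→∞ = 400.45 + 112.551 = 513.001 ng/mL·hr
F = (AUC_ev/D_ev)/(AUC_iv/D_iv) = (513.001/50)/(4262.716/20) = 10.26002/213.1358 = 0.0481

F = 0.048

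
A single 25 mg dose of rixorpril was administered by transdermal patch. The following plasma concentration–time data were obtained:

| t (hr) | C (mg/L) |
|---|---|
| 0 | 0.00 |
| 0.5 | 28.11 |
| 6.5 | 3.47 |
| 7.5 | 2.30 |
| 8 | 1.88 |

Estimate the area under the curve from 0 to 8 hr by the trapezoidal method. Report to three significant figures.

Trapezoidal AUC_0→8:
  [0→0.5]: (0.00+28.11)/2 × 0.5 = 7.0275
  [0.5→6.5]: (28.11+3.47)/2 × 6 = 94.74
  [6.5→7.5]: (3.47+2.30)/2 × 1 = 2.885
  [7.5→8]: (2.30+1.88)/2 × 0.5 = 1.045
  Sum = 105.6975 mg/L·hr

AUC = 106 mg/L·hr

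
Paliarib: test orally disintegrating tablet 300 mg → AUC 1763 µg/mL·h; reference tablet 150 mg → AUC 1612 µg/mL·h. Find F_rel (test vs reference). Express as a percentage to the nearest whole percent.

F_rel = 55%

F_rel = (AUC_test/D_test) / (AUC_ref/D_ref)
      = (1763/300) / (1612/150)
      = 5.87667 / 10.7467 = 0.5468 = 54.68%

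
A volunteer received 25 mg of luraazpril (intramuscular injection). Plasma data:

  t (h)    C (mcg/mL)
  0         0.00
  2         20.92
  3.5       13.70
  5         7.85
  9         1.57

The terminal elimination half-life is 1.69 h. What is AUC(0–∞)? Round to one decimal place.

AUC = 85.7 mcg/mL·h

Trapezoidal AUC_0→9:
  [0→2]: (0.00+20.92)/2 × 2 = 20.92
  [2→3.5]: (20.92+13.70)/2 × 1.5 = 25.965
  [3.5→5]: (13.70+7.85)/2 × 1.5 = 16.1625
  [5→9]: (7.85+1.57)/2 × 4 = 18.84
  Sum = 81.8875 mcg/mL·h
k_e = ln2 / t½ = 0.693147 / 1.69 = 0.4101 h^-1
Extrapolated tail: C_last / k_e = 1.57 / 0.4101 = 3.828
AUC_0→∞ = 81.8875 + 3.828 = 85.7155 mcg/mL·h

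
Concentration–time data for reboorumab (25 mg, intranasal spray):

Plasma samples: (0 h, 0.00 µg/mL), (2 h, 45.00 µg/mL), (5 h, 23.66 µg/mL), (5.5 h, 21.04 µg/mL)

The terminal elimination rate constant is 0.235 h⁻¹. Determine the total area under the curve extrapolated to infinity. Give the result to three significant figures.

AUC = 249 µg/mL·h

Trapezoidal AUC_0→5.5:
  [0→2]: (0.00+45.00)/2 × 2 = 45.0
  [2→5]: (45.00+23.66)/2 × 3 = 102.99
  [5→5.5]: (23.66+21.04)/2 × 0.5 = 11.175
  Sum = 159.165 µg/mL·h
Extrapolated tail: C_last / k_e = 21.04 / 0.235 = 89.532
AUC_0→∞ = 159.165 + 89.532 = 248.697 µg/mL·h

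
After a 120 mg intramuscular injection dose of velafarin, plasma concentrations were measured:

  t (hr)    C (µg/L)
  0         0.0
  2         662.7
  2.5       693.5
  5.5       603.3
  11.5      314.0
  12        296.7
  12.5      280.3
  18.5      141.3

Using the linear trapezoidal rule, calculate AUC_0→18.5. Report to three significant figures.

AUC = 7260 µg/L·hr

Trapezoidal AUC_0→18.5:
  [0→2]: (0.0+662.7)/2 × 2 = 662.7
  [2→2.5]: (662.7+693.5)/2 × 0.5 = 339.05
  [2.5→5.5]: (693.5+603.3)/2 × 3 = 1945.2
  [5.5→11.5]: (603.3+314.0)/2 × 6 = 2751.9
  [11.5→12]: (314.0+296.7)/2 × 0.5 = 152.675
  [12→12.5]: (296.7+280.3)/2 × 0.5 = 144.25
  [12.5→18.5]: (280.3+141.3)/2 × 6 = 1264.8
  Sum = 7260.575 µg/L·hr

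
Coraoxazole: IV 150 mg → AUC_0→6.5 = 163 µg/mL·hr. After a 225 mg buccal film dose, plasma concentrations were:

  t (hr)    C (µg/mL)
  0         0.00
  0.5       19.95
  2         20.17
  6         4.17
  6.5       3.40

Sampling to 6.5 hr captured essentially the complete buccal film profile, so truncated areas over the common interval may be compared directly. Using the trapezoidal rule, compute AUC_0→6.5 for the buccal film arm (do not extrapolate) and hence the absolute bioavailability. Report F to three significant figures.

F = 0.350

Trapezoidal AUC_0→6.5 (buccal film):
  [0→0.5]: (0.00+19.95)/2 × 0.5 = 4.9875
  [0.5→2]: (19.95+20.17)/2 × 1.5 = 30.09
  [2→6]: (20.17+4.17)/2 × 4 = 48.68
  [6→6.5]: (4.17+3.40)/2 × 0.5 = 1.8925
  Sum = 85.65 µg/mL·hr
F = (AUC_ev/D_ev)/(AUC_iv/D_iv) = (85.65/225)/(163/150) = 0.380667/1.08667 = 0.3503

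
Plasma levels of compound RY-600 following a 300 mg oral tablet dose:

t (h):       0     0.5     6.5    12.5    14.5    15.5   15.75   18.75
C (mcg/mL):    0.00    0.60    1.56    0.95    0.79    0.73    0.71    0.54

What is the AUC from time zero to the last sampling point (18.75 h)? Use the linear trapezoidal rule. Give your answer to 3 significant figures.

Trapezoidal AUC_0→18.75:
  [0→0.5]: (0.00+0.60)/2 × 0.5 = 0.15
  [0.5→6.5]: (0.60+1.56)/2 × 6 = 6.48
  [6.5→12.5]: (1.56+0.95)/2 × 6 = 7.53
  [12.5→14.5]: (0.95+0.79)/2 × 2 = 1.74
  [14.5→15.5]: (0.79+0.73)/2 × 1 = 0.76
  [15.5→15.75]: (0.73+0.71)/2 × 0.25 = 0.18
  [15.75→18.75]: (0.71+0.54)/2 × 3 = 1.875
  Sum = 18.715 mcg/mL·h

AUC = 18.7 mcg/mL·h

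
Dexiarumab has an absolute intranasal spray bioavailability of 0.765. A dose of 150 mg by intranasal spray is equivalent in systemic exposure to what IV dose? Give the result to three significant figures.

D_iv = 115 mg

Systemic exposure from an extravascular dose = F × D_ev, so the equivalent IV dose is F × D_ev.
D_iv = F × D_ev = 0.765 × 150 = 114.75 mg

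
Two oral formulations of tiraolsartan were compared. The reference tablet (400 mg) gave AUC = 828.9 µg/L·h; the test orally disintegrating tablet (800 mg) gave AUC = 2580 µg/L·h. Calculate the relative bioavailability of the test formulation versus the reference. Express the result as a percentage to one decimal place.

F_rel = (AUC_test/D_test) / (AUC_ref/D_ref)
      = (2580/800) / (828.9/400)
      = 3.225 / 2.07225 = 1.5563 = 155.63%

F_rel = 155.6%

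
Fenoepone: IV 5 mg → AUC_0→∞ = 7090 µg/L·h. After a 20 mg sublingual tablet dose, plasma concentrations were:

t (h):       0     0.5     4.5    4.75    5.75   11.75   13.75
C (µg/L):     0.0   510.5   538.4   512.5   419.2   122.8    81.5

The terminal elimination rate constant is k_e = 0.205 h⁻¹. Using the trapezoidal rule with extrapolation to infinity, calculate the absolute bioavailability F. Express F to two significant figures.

Trapezoidal AUC_0→13.75 (sublingual tablet):
  [0→0.5]: (0.0+510.5)/2 × 0.5 = 127.625
  [0.5→4.5]: (510.5+538.4)/2 × 4 = 2097.8
  [4.5→4.75]: (538.4+512.5)/2 × 0.25 = 131.3625
  [4.75→5.75]: (512.5+419.2)/2 × 1 = 465.85
  [5.75→11.75]: (419.2+122.8)/2 × 6 = 1626.0
  [11.75→13.75]: (122.8+81.5)/2 × 2 = 204.3
  Sum = 4652.9375 µg/L·h
Tail: C_last/k_e = 81.5/0.205 = 397.561
AUC_0→∞ (sublingual tablet) = 4652.9375 + 397.561 = 5050.4985 µg/L·h
F = (AUC_ev/D_ev)/(AUC_iv/D_iv) = (5050.4985/20)/(7090/5) = 252.525/1418 = 0.1781

F = 0.18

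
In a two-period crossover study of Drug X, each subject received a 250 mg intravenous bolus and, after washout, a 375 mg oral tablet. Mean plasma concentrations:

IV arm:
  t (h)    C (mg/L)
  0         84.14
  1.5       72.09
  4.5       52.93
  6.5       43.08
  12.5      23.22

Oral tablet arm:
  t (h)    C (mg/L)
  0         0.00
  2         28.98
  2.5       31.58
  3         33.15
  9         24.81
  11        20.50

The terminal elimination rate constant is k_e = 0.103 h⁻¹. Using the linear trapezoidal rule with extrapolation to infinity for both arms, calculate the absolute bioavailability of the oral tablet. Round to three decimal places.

Trapezoidal AUC_0→12.5 (IV):
  [0→1.5]: (84.14+72.09)/2 × 1.5 = 117.1725
  [1.5→4.5]: (72.09+52.93)/2 × 3 = 187.53
  [4.5→6.5]: (52.93+43.08)/2 × 2 = 96.01
  [6.5→12.5]: (43.08+23.22)/2 × 6 = 198.9
  Sum = 599.6125 mg/L·h
IV tail: 23.22/0.103 = 225.437; AUC_iv,0→∞ = 599.6125 + 225.437 = 825.0495 mg/L·h
Trapezoidal AUC_0→11 (oral tablet):
  [0→2]: (0.00+28.98)/2 × 2 = 28.98
  [2→2.5]: (28.98+31.58)/2 × 0.5 = 15.14
  [2.5→3]: (31.58+33.15)/2 × 0.5 = 16.1825
  [3→9]: (33.15+24.81)/2 × 6 = 173.88
  [9→11]: (24.81+20.50)/2 × 2 = 45.31
  Sum = 279.4925 mg/L·h
oral tablet tail: 20.50/0.103 = 199.029; AUC_ev,0→∞ = 279.4925 + 199.029 = 478.5215 mg/L·h
F = (AUC_ev/D_ev)/(AUC_iv/D_iv) = (478.5215/375)/(825.0495/250) = 1.27606/3.300198 = 0.3867

F = 0.387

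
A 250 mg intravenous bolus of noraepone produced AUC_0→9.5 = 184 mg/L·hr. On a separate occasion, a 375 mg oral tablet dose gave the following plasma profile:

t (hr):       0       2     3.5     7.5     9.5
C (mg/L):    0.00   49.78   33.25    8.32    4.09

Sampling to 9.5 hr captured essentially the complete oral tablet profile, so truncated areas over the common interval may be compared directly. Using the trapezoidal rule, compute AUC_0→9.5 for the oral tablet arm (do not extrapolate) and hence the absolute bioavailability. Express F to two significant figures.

F = 0.75

Trapezoidal AUC_0→9.5 (oral tablet):
  [0→2]: (0.00+49.78)/2 × 2 = 49.78
  [2→3.5]: (49.78+33.25)/2 × 1.5 = 62.2725
  [3.5→7.5]: (33.25+8.32)/2 × 4 = 83.14
  [7.5→9.5]: (8.32+4.09)/2 × 2 = 12.41
  Sum = 207.6025 mg/L·hr
F = (AUC_ev/D_ev)/(AUC_iv/D_iv) = (207.6025/375)/(184/250) = 0.553607/0.736 = 0.7522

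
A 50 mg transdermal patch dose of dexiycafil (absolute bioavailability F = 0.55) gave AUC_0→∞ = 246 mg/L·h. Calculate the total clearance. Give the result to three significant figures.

CL = F × Dose / AUC_0→∞
   = 0.55 × 50 / 246 = 0.111789 L/h

CL = 0.112 L/h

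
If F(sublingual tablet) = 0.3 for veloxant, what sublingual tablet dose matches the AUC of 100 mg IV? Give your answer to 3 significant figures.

For equal systemic exposure: F × D_ev = D_iv
D_ev = D_iv / F = 100 / 0.3 = 333.333 mg

D_sublingual = 333 mg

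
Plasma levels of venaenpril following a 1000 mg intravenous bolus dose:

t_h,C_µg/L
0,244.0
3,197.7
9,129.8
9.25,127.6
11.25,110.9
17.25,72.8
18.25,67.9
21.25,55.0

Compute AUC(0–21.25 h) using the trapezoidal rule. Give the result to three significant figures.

AUC = 2720 µg/L·h

Trapezoidal AUC_0→21.25:
  [0→3]: (244.0+197.7)/2 × 3 = 662.55
  [3→9]: (197.7+129.8)/2 × 6 = 982.5
  [9→9.25]: (129.8+127.6)/2 × 0.25 = 32.175
  [9.25→11.25]: (127.6+110.9)/2 × 2 = 238.5
  [11.25→17.25]: (110.9+72.8)/2 × 6 = 551.1
  [17.25→18.25]: (72.8+67.9)/2 × 1 = 70.35
  [18.25→21.25]: (67.9+55.0)/2 × 3 = 184.35
  Sum = 2721.525 µg/L·h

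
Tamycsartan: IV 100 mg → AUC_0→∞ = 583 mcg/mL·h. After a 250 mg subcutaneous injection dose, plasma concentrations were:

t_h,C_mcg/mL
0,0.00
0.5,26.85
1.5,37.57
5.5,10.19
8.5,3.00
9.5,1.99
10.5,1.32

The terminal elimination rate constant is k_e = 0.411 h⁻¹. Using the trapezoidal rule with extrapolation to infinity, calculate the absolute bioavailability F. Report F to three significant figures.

Trapezoidal AUC_0→10.5 (subcutaneous injection):
  [0→0.5]: (0.00+26.85)/2 × 0.5 = 6.7125
  [0.5→1.5]: (26.85+37.57)/2 × 1 = 32.21
  [1.5→5.5]: (37.57+10.19)/2 × 4 = 95.52
  [5.5→8.5]: (10.19+3.00)/2 × 3 = 19.785
  [8.5→9.5]: (3.00+1.99)/2 × 1 = 2.495
  [9.5→10.5]: (1.99+1.32)/2 × 1 = 1.655
  Sum = 158.3775 mcg/mL·h
Tail: C_last/k_e = 1.32/0.411 = 3.212
AUC_0→∞ (subcutaneous injection) = 158.3775 + 3.212 = 161.5895 mcg/mL·h
F = (AUC_ev/D_ev)/(AUC_iv/D_iv) = (161.5895/250)/(583/100) = 0.646358/5.83 = 0.1109

F = 0.111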